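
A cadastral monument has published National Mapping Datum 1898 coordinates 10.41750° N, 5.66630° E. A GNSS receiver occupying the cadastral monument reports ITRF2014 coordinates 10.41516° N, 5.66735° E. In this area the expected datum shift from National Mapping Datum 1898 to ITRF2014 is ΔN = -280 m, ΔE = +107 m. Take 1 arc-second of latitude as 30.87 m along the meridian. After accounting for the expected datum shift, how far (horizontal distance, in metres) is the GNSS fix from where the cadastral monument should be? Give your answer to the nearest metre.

21 m

Observed coordinate differences: Δφ = -0.00234°, Δλ = +0.00105°.
Converting to metres (1° lat = 111132 m, cos φ = 0.983516): observed ΔN = -260.0 m, observed ΔE = 114.8 m.
Subtracting the expected shift leaves a residual of -260.0 − (-280) = 20.0 m north and 114.8 − (107) = 7.8 m east.
Residual distance = √(20.0² + 7.8²) = 21.4 m.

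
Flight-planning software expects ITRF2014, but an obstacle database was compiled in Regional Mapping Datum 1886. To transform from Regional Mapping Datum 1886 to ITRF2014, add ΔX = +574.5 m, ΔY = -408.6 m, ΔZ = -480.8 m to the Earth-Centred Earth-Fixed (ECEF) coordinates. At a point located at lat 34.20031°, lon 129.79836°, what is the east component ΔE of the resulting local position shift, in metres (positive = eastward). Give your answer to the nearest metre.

ΔE = -180 m

At φ = 34.20031°, λ = 129.79836°: sin φ = 0.562088, cos φ = 0.827078, sin λ = 0.768302, cos λ = -0.640088.
ΔE = −sin λ·ΔX + cos λ·ΔY = −(0.768302)·(574.5) + (-0.640088)·(-408.6) = -179.85 m.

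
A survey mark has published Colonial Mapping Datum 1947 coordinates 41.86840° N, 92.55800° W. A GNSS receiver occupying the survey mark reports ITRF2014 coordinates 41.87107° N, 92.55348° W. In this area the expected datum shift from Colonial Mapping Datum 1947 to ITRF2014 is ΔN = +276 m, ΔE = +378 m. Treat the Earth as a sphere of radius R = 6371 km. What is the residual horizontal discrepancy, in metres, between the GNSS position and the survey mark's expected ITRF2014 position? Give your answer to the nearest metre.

21 m

Observed coordinate differences: Δφ = +0.00267°, Δλ = +0.00452°.
Converting to metres (1° lat = 111195 m, cos φ = 0.744680): observed ΔN = 296.9 m, observed ΔE = 374.3 m.
Subtracting the expected shift leaves a residual of 296.9 − (276) = 20.9 m north and 374.3 − (378) = -3.7 m east.
Residual distance = √(20.9² + (-3.7)²) = 21.2 m.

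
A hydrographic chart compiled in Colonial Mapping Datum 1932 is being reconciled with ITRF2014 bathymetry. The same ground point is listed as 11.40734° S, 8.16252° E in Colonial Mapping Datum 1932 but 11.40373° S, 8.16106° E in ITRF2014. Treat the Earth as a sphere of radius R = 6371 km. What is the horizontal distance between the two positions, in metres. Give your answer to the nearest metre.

Δφ = -11.40373° − -11.40734° = +0.00361°; Δλ = 8.16106° − 8.16252° = -0.00146°.
1° along a meridian = πR/180 = 111195 m.
ΔN = Δφ × 111195 = 401.4 m; ΔE = Δλ × 111195 × cos(-11.40734°) = -0.00146 × 111195 × 0.980246 = -159.1 m.
Distance = √(ΔE² + ΔN²) = √((-159.1)² + 401.4²) = 431.8 m.

432 m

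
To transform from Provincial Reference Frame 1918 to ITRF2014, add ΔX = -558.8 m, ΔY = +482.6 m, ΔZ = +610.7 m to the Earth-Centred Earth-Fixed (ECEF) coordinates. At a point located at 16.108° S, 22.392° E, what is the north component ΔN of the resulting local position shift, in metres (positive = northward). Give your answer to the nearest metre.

The local north axis is (−sin φ cos λ, −sin φ sin λ, cos φ), giving ΔN = -143.348 + 51.007 + 586.724 = 494.38 m.

ΔN = 494 m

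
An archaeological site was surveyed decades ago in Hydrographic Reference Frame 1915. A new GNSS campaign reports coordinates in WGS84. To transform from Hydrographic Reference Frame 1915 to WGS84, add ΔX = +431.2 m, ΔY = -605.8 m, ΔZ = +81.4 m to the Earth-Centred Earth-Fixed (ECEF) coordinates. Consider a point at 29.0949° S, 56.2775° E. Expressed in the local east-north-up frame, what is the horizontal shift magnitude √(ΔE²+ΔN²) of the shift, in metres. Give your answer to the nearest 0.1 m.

697.3 m

At φ = -29.0949°, λ = 56.2775°: sin φ = -0.486258, cos φ = 0.873816, sin λ = 0.831736, cos λ = 0.555171.
ΔE = −sin λ·ΔX + cos λ·ΔY = −(0.831736)·(431.2) + (0.555171)·(-605.8) = -694.97 m.
ΔN = −sin φ cos λ·ΔX − sin φ sin λ·ΔY + cos φ·ΔZ = −(-0.486258)(0.555171)(431.2) − (-0.486258)(0.831736)(-605.8) + (0.873816)(81.4) = -57.47 m.
Horizontal magnitude = √(ΔE² + ΔN²) = √((-694.97)² + (-57.47)²) = 697.34 m.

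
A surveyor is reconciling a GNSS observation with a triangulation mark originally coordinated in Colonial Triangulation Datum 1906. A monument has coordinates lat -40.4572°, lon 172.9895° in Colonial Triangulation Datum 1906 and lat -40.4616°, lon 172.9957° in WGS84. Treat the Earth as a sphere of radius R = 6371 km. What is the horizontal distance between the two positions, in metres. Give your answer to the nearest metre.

Δφ = -40.4616° − -40.4572° = -0.0044°; Δλ = 172.9957° − 172.9895° = +0.0062°.
1° along a meridian = πR/180 = 111195 m.
ΔN = Δφ × 111195 = -489.3 m; ΔE = Δλ × 111195 × cos(-40.4572°) = +0.0062 × 111195 × 0.760891 = 524.6 m.
Distance = √(ΔE² + ΔN²) = √(524.6² + (-489.3)²) = 717.3 m.

717 m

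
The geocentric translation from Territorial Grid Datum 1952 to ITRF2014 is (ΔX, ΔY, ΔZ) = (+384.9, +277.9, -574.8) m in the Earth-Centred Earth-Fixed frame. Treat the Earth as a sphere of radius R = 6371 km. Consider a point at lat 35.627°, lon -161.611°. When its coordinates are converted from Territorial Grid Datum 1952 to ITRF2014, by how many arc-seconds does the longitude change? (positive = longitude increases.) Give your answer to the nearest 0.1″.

sin φ = 0.582506, cos φ = 0.812826, sin λ = -0.315467, cos λ = -0.948937.
East component: ΔE = −sin λ·ΔX + cos λ·ΔY = −(-0.315467)(384.9) + (-0.948937)(277.9) = -142.29 m.
1° of latitude spans πR/180 = 111195 m; at latitude φ, 1° of longitude spans that × cos φ = 90382.2 m, so Δλ = -142.29 / 90382.2 × 3600 = -5.667″.

Δλ = -5.7″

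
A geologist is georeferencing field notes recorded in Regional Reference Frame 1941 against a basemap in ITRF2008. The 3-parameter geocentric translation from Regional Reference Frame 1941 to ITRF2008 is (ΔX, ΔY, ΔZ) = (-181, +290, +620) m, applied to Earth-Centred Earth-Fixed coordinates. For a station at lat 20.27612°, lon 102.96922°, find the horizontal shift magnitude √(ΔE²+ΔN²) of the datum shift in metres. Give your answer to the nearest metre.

483 m

The local east axis at (φ, λ) is (−sin λ, cos λ, 0), so ΔE = −sin(102.96922°)·(-181) + cos(102.96922°)·290 = 111.30 m.
The local north axis is (−sin φ cos λ, −sin φ sin λ, cos φ), giving ΔN = -14.077 − 97.934 + 581.581 = 469.57 m.
Horizontal magnitude = √(ΔE² + ΔN²) = √(111.30² + 469.57²) = 482.58 m.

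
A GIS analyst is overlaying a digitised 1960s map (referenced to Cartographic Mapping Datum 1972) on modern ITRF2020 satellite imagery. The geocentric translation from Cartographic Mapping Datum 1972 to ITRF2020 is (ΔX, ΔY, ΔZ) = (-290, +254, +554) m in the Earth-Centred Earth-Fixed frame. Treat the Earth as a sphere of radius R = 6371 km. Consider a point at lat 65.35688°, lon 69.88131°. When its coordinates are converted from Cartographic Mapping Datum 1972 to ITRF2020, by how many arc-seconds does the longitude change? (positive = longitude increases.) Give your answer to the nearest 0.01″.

sin φ = 0.908923, cos φ = 0.416965, sin λ = 0.938982, cos λ = 0.343966.
East component: ΔE = −sin λ·ΔX + cos λ·ΔY = −(0.938982)(-290) + (0.343966)(254) = 359.67 m.
1° of latitude spans πR/180 = 111195 m; at latitude φ, 1° of longitude spans that × cos φ = 46364.4 m, so Δλ = 359.67 / 46364.4 × 3600 = 27.927″.

Δλ = 27.93″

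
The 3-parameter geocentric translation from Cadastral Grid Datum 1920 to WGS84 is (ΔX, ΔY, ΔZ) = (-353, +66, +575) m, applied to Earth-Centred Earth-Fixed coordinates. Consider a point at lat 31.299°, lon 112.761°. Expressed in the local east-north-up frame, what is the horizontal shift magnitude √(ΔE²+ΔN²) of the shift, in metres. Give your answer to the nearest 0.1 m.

491.0 m

The local east axis at (φ, λ) is (−sin λ, cos λ, 0), so ΔE = −sin(112.761°)·(-353) + cos(112.761°)·66 = 299.98 m.
The local north axis is (−sin φ cos λ, −sin φ sin λ, cos φ), giving ΔN = -70.949 − 31.617 + 491.319 = 388.75 m.
Horizontal magnitude = √(ΔE² + ΔN²) = √(299.98² + 388.75²) = 491.03 m.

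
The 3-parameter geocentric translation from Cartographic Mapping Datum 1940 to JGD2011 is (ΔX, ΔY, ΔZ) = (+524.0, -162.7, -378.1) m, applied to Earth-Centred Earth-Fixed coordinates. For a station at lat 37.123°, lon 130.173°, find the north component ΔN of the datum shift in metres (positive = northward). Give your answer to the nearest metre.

At φ = 37.123°, λ = 130.173°: sin φ = 0.603528, cos φ = 0.797342, sin λ = 0.764100, cos λ = -0.645098.
ΔN = −sin φ cos λ·ΔX − sin φ sin λ·ΔY + cos φ·ΔZ = −(0.603528)(-0.645098)(524.0) − (0.603528)(0.764100)(-162.7) + (0.797342)(-378.1) = -22.43 m.

ΔN = -22 m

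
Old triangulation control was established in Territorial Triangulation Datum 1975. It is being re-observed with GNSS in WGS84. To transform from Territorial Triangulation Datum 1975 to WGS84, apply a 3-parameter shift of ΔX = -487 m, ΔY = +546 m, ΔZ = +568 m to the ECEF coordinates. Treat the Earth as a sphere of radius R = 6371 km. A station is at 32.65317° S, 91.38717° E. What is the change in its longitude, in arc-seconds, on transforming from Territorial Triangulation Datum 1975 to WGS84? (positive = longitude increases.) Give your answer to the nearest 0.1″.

sin φ = -0.539552, cos φ = 0.841952, sin λ = 0.999707, cos λ = -0.024208.
East component: ΔE = −sin λ·ΔX + cos λ·ΔY = −(0.999707)(-487) + (-0.024208)(546) = 473.64 m.
1° of latitude spans πR/180 = 111195 m; at latitude φ, 1° of longitude spans that × cos φ = 93620.8 m, so Δλ = 473.64 / 93620.8 × 3600 = 18.213″.

Δλ = 18.2″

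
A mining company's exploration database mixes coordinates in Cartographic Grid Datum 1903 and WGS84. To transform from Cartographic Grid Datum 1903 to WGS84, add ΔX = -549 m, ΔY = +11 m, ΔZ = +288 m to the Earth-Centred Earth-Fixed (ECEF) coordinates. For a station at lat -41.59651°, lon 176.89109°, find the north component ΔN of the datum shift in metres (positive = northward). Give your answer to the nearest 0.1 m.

ΔN = 579.7 m

At φ = -41.59651°, λ = 176.89109°: sin φ = -0.663881, cos φ = 0.747839, sin λ = 0.054234, cos λ = -0.998528.
ΔN = −sin φ cos λ·ΔX − sin φ sin λ·ΔY + cos φ·ΔZ = −(-0.663881)(-0.998528)(-549) − (-0.663881)(0.054234)(11) + (0.747839)(288) = 579.71 m.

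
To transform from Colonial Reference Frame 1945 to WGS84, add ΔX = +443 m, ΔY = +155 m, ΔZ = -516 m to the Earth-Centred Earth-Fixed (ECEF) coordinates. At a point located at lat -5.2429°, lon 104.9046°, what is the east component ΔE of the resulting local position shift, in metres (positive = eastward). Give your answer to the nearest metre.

The local east axis at (φ, λ) is (−sin λ, cos λ, 0), so ΔE = −sin(104.9046°)·443 + cos(104.9046°)·155 = -467.96 m.

ΔE = -468 m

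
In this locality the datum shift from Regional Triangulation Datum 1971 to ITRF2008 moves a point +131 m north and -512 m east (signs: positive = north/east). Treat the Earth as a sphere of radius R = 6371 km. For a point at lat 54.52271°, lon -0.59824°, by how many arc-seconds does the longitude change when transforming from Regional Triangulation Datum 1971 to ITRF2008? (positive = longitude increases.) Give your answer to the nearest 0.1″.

Δλ = -28.6″

At latitude 54.52271°, cos φ = 0.580380.
One radian of longitude at latitude φ spans R cos φ, so Δλ = ΔE / (R cos φ) = -512.0 / (6371000 × 0.580380) = -1.3847e-04 rad = -28.561″.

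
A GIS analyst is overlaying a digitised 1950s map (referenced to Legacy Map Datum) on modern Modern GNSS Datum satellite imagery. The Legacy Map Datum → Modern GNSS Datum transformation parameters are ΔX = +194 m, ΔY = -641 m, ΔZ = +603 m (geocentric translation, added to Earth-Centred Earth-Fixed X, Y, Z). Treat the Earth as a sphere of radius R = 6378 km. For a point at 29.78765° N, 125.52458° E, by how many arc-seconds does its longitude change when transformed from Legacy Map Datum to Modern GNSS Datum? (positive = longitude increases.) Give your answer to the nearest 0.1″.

Δλ = 8.0″

sin φ = 0.496787, cos φ = 0.867873, sin λ = 0.813866, cos λ = -0.581052.
East component: ΔE = −sin λ·ΔX + cos λ·ΔY = −(0.813866)(194) + (-0.581052)(-641) = 214.56 m.
1° of latitude spans πR/180 = 111317 m; at latitude φ, 1° of longitude spans that × cos φ = 96609.1 m, so Δλ = 214.56 / 96609.1 × 3600 = 7.995″.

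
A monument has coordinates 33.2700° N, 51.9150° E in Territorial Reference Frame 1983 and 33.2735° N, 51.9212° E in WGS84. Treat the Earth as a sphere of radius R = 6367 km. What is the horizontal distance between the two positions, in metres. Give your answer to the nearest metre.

695 m

Δφ = 33.2735° − 33.2700° = +0.0035°; Δλ = 51.9212° − 51.9150° = +0.0062°.
1° along a meridian = πR/180 = 111125 m.
ΔN = Δφ × 111125 = 388.9 m; ΔE = Δλ × 111125 × cos(33.2700°) = +0.0062 × 111125 × 0.836095 = 576.0 m.
Distance = √(ΔE² + ΔN²) = √(576.0² + 388.9²) = 695.1 m.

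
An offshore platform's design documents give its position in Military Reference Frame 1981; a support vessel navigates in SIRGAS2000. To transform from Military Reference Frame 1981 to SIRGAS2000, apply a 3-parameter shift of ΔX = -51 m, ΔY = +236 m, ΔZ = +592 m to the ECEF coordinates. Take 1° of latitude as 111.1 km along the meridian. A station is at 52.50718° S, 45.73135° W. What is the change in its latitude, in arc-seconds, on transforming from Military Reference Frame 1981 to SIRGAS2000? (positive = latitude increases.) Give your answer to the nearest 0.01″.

sin φ = -0.793430, cos φ = 0.608662, sin λ = -0.716075, cos λ = 0.698024.
North component: ΔN = −sin φ cos λ·ΔX − sin φ sin λ·ΔY + cos φ·ΔZ = −(-0.793430)(0.698024)(-51) − (-0.793430)(-0.716075)(236) + (0.608662)(592) = 198.00 m.
1° of latitude spans 111100 m, so Δφ = 198.00 / 111100 × 3600 = 6.416″.

Δφ = 6.42″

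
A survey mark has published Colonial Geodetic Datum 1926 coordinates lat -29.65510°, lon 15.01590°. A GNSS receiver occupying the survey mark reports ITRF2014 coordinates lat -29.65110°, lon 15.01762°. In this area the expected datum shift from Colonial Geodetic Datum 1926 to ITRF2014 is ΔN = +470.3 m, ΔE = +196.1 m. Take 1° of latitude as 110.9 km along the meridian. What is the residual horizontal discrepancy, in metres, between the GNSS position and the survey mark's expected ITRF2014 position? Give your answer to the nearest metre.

40 m

Observed coordinate differences: Δφ = +0.00400°, Δλ = +0.00172°.
Converting to metres (1° lat = 110900 m, cos φ = 0.869020): observed ΔN = 443.6 m, observed ΔE = 165.8 m.
Subtracting the expected shift leaves a residual of 443.6 − (470.3) = -26.7 m north and 165.8 − (196.1) = -30.3 m east.
Residual distance = √((-26.7)² + (-30.3)²) = 40.4 m.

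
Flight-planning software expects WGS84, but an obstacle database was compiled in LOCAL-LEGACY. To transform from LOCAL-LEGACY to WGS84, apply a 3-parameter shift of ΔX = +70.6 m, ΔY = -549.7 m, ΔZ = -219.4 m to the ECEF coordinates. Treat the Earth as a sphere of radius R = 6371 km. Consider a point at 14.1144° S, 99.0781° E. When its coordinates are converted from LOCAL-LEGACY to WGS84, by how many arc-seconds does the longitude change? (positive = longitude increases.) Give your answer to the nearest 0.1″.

sin φ = -0.243859, cos φ = 0.969811, sin λ = 0.987474, cos λ = -0.157781.
East component: ΔE = −sin λ·ΔX + cos λ·ΔY = −(0.987474)(70.6) + (-0.157781)(-549.7) = 17.02 m.
1° of latitude spans πR/180 = 111195 m; at latitude φ, 1° of longitude spans that × cos φ = 107838.0 m, so Δλ = 17.02 / 107838.0 × 3600 = 0.568″.

Δλ = 0.6″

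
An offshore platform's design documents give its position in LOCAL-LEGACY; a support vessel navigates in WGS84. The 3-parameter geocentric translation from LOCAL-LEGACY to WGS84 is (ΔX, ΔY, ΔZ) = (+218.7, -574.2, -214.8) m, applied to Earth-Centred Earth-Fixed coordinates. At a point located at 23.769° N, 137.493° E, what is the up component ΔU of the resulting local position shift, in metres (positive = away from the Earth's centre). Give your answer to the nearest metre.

ΔU = -589 m

At φ = 23.769°, λ = 137.493°: sin φ = 0.403050, cos φ = 0.915178, sin λ = 0.675680, cos λ = -0.737195.
ΔU = cos φ cos λ·ΔX + cos φ sin λ·ΔY + sin φ·ΔZ = (0.915178)(-0.737195)(218.7) + (0.915178)(0.675680)(-574.2) + (0.403050)(-214.8) = -589.19 m.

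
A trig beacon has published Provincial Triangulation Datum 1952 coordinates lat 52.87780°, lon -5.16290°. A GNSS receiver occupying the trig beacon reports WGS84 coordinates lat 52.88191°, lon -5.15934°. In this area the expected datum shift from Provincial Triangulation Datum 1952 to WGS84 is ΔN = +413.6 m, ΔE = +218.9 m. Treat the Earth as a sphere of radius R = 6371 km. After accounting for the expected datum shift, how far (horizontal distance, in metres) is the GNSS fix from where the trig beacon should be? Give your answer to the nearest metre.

48 m

Observed coordinate differences: Δφ = +0.00411°, Δλ = +0.00356°.
Converting to metres (1° lat = 111195 m, cos φ = 0.603517): observed ΔN = 457.0 m, observed ΔE = 238.9 m.
Subtracting the expected shift leaves a residual of 457.0 − (413.6) = 43.4 m north and 238.9 − (218.9) = 20.0 m east.
Residual distance = √(43.4² + 20.0²) = 47.8 m.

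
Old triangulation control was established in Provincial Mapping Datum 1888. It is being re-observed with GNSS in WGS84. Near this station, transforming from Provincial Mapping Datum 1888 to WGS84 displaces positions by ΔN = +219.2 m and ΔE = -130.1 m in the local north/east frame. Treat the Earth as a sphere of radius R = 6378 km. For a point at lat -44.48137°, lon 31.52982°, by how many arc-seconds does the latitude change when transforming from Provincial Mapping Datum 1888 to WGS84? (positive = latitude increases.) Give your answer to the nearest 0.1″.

On a sphere of radius R, 1 rad of latitude = R, so Δφ = ΔN / R = 219.2 / 6378000 = 3.4368e-05 rad = 7.089″.

Δφ = 7.1″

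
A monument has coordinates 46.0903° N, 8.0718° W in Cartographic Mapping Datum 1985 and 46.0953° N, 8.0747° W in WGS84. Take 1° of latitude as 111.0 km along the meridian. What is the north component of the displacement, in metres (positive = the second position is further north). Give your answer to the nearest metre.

ΔN = 555 m

Δφ = 46.0953° − 46.0903° = +0.0050°; Δλ = -8.0747° − -8.0718° = -0.0029°.
ΔN = Δφ × 111000 = 555.0 m; ΔE = Δλ × 111000 × cos(46.0903°) = -0.0029 × 111000 × 0.693524 = -223.2 m.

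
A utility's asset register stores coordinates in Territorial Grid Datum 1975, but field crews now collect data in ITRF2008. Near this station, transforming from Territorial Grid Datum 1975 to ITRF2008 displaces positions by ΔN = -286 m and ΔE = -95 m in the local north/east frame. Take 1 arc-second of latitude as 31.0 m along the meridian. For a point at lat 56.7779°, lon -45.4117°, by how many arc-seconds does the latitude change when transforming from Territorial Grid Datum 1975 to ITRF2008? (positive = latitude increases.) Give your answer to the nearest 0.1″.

1″ of latitude = 31.00 m, so Δφ = -286.0 / 31.00 = -9.226″.

Δφ = -9.2″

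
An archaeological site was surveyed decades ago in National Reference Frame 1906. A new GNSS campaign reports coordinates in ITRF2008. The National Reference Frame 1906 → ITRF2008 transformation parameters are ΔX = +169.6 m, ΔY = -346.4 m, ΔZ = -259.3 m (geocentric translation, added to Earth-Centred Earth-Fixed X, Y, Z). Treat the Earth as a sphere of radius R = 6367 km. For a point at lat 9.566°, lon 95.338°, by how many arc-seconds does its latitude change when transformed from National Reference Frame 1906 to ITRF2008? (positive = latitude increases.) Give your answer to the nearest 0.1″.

Δφ = -6.3″

sin φ = 0.166184, cos φ = 0.986095, sin λ = 0.995663, cos λ = -0.093031.
North component: ΔN = −sin φ cos λ·ΔX − sin φ sin λ·ΔY + cos φ·ΔZ = −(0.166184)(-0.093031)(169.6) − (0.166184)(0.995663)(-346.4) + (0.986095)(-259.3) = -195.76 m.
1° of latitude spans πR/180 = 111125 m, so Δφ = -195.76 / 111125 × 3600 = -6.342″.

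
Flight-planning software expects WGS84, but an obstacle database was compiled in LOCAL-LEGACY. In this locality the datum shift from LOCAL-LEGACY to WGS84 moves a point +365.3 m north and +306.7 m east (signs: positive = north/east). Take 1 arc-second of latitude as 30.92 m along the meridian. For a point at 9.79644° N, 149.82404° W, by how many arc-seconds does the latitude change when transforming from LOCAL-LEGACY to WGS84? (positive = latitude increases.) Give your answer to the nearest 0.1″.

1″ of latitude = 30.92 m, so Δφ = 365.3 / 30.92 = 11.814″.

Δφ = 11.8″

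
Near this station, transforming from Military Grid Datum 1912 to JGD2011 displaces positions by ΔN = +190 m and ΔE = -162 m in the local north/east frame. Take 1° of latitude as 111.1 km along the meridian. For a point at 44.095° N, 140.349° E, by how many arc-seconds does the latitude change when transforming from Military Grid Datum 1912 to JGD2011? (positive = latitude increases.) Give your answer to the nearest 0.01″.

Δφ = 6.16″

1° of latitude = 111.1 km, so Δφ = 190.0 / 111100 = 0.0017102° = 6.157″.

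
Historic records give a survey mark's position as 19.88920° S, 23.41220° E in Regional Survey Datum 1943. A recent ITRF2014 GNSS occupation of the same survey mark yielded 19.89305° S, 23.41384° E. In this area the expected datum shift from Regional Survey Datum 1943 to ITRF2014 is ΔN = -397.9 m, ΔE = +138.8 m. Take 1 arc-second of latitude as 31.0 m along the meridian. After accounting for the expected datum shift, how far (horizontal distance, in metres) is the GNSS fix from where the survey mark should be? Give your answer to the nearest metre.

46 m

Observed coordinate differences: Δφ = -0.00385°, Δλ = +0.00164°.
Converting to metres (1° lat = 111600 m, cos φ = 0.940352): observed ΔN = -429.7 m, observed ΔE = 172.1 m.
Subtracting the expected shift leaves a residual of -429.7 − (-397.9) = -31.8 m north and 172.1 − (138.8) = 33.3 m east.
Residual distance = √((-31.8)² + 33.3²) = 46.0 m.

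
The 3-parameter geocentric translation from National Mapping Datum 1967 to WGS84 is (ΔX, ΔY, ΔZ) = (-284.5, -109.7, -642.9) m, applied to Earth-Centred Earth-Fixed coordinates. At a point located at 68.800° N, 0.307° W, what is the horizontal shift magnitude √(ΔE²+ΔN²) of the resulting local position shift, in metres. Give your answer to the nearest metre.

The local east axis at (φ, λ) is (−sin λ, cos λ, 0), so ΔE = −sin(-0.307°)·(-284.5) + cos(-0.307°)·(-109.7) = -111.22 m.
The local north axis is (−sin φ cos λ, −sin φ sin λ, cos φ), giving ΔN = 265.242 − 0.548 − 232.488 = 32.21 m.
Horizontal magnitude = √(ΔE² + ΔN²) = √((-111.22)² + 32.21²) = 115.79 m.

116 m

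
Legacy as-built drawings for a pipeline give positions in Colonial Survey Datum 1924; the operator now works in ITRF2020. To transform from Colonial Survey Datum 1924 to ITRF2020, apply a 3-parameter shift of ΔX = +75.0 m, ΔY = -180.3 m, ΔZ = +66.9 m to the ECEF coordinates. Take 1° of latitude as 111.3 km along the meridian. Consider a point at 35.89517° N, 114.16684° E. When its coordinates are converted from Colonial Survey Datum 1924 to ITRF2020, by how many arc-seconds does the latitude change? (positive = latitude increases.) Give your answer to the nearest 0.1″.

Δφ = 5.5″

sin φ = 0.586304, cos φ = 0.810091, sin λ = 0.912357, cos λ = -0.409395.
North component: ΔN = −sin φ cos λ·ΔX − sin φ sin λ·ΔY + cos φ·ΔZ = −(0.586304)(-0.409395)(75.0) − (0.586304)(0.912357)(-180.3) + (0.810091)(66.9) = 168.64 m.
1° of latitude spans 111300 m, so Δφ = 168.64 / 111300 × 3600 = 5.455″.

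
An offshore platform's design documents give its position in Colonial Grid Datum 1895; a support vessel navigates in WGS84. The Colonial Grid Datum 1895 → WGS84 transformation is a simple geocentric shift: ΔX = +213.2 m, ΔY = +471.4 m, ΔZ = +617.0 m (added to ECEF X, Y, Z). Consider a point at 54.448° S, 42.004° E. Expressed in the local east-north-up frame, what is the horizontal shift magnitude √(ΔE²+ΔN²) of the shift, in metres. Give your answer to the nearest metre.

773 m

At φ = -54.448°, λ = 42.004°: sin φ = -0.813588, cos φ = 0.581442, sin λ = 0.669182, cos λ = 0.743098.
ΔE = −sin λ·ΔX + cos λ·ΔY = −(0.669182)·(213.2) + (0.743098)·(471.4) = 207.63 m.
ΔN = −sin φ cos λ·ΔX − sin φ sin λ·ΔY + cos φ·ΔZ = −(-0.813588)(0.743098)(213.2) − (-0.813588)(0.669182)(471.4) + (0.581442)(617.0) = 744.29 m.
Horizontal magnitude = √(ΔE² + ΔN²) = √(207.63² + 744.29²) = 772.71 m.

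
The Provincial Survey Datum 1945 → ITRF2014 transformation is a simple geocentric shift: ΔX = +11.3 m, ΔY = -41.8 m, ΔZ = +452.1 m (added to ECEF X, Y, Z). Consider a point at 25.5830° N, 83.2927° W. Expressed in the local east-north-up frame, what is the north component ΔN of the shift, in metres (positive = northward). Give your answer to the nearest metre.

The local north axis is (−sin φ cos λ, −sin φ sin λ, cos φ), giving ΔN = -0.570 − 17.926 + 407.776 = 389.28 m.

ΔN = 389 m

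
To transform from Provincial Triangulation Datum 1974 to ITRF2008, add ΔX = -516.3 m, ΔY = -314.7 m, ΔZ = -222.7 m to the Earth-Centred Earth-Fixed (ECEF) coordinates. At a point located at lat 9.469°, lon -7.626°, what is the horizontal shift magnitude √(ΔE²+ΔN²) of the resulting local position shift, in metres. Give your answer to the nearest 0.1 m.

406.2 m

The local east axis at (φ, λ) is (−sin λ, cos λ, 0), so ΔE = −sin(-7.626°)·(-516.3) + cos(-7.626°)·(-314.7) = -380.43 m.
The local north axis is (−sin φ cos λ, −sin φ sin λ, cos φ), giving ΔN = 84.187 − 6.871 − 219.666 = -142.35 m.
Horizontal magnitude = √(ΔE² + ΔN²) = √((-380.43)² + (-142.35)²) = 406.19 m.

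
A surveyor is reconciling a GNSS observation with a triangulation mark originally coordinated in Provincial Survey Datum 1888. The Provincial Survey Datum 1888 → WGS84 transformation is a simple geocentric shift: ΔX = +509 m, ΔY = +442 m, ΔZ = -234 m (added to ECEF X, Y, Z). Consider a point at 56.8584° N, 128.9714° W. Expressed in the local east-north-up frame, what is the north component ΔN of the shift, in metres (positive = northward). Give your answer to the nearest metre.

At φ = 56.8584°, λ = -128.9714°: sin φ = 0.837322, cos φ = 0.546710, sin λ = -0.777460, cos λ = -0.628932.
ΔN = −sin φ cos λ·ΔX − sin φ sin λ·ΔY + cos φ·ΔZ = −(0.837322)(-0.628932)(509) − (0.837322)(-0.777460)(442) + (0.546710)(-234) = 427.85 m.

ΔN = 428 m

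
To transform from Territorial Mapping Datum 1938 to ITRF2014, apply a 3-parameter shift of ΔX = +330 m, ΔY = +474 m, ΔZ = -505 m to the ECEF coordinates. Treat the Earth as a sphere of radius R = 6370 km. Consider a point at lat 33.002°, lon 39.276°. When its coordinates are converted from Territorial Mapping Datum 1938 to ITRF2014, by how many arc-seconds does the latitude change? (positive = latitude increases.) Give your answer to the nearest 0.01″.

sin φ = 0.544668, cos φ = 0.838652, sin λ = 0.633057, cos λ = 0.774105.
North component: ΔN = −sin φ cos λ·ΔX − sin φ sin λ·ΔY + cos φ·ΔZ = −(0.544668)(0.774105)(330) − (0.544668)(0.633057)(474) + (0.838652)(-505) = -726.10 m.
1° of latitude spans πR/180 = 111177 m, so Δφ = -726.10 / 111177 × 3600 = -23.511″.

Δφ = -23.51″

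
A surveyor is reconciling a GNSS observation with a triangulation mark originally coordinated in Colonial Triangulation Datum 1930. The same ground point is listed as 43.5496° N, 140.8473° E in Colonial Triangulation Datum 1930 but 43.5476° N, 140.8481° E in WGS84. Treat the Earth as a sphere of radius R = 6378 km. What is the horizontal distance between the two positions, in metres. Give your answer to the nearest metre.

Δφ = 43.5476° − 43.5496° = -0.0020°; Δλ = 140.8481° − 140.8473° = +0.0008°.
1° along a meridian = πR/180 = 111317 m.
ΔN = Δφ × 111317 = -222.6 m; ΔE = Δλ × 111317 × cos(43.5496°) = +0.0008 × 111317 × 0.724778 = 64.5 m.
Distance = √(ΔE² + ΔN²) = √(64.5² + (-222.6)²) = 231.8 m.

232 m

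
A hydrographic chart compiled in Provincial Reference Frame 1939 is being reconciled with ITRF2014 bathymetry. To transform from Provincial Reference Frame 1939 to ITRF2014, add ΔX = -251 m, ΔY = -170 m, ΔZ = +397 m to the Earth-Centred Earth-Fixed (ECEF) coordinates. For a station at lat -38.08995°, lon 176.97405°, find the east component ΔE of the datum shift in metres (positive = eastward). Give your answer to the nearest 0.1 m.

ΔE = 183.0 m

At φ = -38.08995°, λ = 176.97405°: sin φ = -0.616898, cos φ = 0.787043, sin λ = 0.052788, cos λ = -0.998606.
ΔE = −sin λ·ΔX + cos λ·ΔY = −(0.052788)·(-251) + (-0.998606)·(-170) = 183.01 m.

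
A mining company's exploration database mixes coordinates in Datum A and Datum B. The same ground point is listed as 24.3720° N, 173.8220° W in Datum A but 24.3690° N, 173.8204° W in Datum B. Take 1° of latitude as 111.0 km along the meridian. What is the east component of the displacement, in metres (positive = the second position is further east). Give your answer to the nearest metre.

Δφ = 24.3690° − 24.3720° = -0.0030°; Δλ = -173.8204° − -173.8220° = +0.0016°.
ΔN = Δφ × 111000 = -333.0 m; ΔE = Δλ × 111000 × cos(24.3720°) = +0.0016 × 111000 × 0.910885 = 161.8 m.

ΔE = 162 m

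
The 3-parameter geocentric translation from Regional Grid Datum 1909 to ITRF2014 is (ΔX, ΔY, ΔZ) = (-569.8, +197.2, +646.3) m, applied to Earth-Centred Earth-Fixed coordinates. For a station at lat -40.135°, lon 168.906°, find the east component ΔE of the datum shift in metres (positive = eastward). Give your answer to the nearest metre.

At φ = -40.135°, λ = 168.906°: sin φ = -0.644591, cos φ = 0.764528, sin λ = 0.192419, cos λ = -0.981313.
ΔE = −sin λ·ΔX + cos λ·ΔY = −(0.192419)·(-569.8) + (-0.981313)·(197.2) = -83.87 m.

ΔE = -84 m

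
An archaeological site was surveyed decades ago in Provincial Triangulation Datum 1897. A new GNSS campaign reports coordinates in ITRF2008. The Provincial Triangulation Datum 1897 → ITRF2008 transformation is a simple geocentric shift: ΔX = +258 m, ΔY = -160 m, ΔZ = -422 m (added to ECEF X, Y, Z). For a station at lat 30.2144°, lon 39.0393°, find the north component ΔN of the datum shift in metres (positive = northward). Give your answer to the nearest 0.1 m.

At φ = 30.2144°, λ = 39.0393°: sin φ = 0.503237, cos φ = 0.864148, sin λ = 0.629853, cos λ = 0.776714.
ΔN = −sin φ cos λ·ΔX − sin φ sin λ·ΔY + cos φ·ΔZ = −(0.503237)(0.776714)(258) − (0.503237)(0.629853)(-160) + (0.864148)(-422) = -414.80 m.

ΔN = -414.8 m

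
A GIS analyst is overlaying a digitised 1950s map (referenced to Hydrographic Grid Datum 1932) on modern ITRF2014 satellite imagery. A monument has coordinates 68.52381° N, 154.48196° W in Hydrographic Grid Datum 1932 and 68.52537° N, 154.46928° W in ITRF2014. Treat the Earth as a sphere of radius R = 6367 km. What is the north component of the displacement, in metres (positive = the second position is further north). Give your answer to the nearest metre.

Δφ = 68.52537° − 68.52381° = +0.00156°; Δλ = -154.46928° − -154.48196° = +0.01268°.
1° along a meridian = πR/180 = 111125 m.
ΔN = Δφ × 111125 = 173.4 m; ΔE = Δλ × 111125 × cos(68.52381°) = +0.01268 × 111125 × 0.366115 = 515.9 m.

ΔN = 173 m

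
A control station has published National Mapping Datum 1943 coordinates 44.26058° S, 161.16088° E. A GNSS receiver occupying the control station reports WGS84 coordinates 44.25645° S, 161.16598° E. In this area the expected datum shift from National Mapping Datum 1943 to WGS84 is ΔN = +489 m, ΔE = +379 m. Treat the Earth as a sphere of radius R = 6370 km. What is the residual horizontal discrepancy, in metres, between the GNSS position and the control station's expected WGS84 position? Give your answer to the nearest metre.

40 m

Observed coordinate differences: Δφ = +0.00413°, Δλ = +0.00510°.
Converting to metres (1° lat = 111177 m, cos φ = 0.716173): observed ΔN = 459.2 m, observed ΔE = 406.1 m.
Subtracting the expected shift leaves a residual of 459.2 − (489) = -29.8 m north and 406.1 − (379) = 27.1 m east.
Residual distance = √((-29.8)² + 27.1²) = 40.3 m.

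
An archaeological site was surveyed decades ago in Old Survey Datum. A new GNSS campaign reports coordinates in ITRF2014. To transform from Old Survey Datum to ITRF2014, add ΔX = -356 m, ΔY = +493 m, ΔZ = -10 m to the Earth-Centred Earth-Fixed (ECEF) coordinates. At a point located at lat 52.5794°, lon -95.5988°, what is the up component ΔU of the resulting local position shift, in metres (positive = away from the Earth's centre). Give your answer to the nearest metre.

ΔU = -285 m

At φ = 52.5794°, λ = -95.5988°: sin φ = 0.794196, cos φ = 0.607661, sin λ = -0.995229, cos λ = -0.097562.
ΔU = cos φ cos λ·ΔX + cos φ sin λ·ΔY + sin φ·ΔZ = (0.607661)(-0.097562)(-356) + (0.607661)(-0.995229)(493) + (0.794196)(-10) = -284.98 m.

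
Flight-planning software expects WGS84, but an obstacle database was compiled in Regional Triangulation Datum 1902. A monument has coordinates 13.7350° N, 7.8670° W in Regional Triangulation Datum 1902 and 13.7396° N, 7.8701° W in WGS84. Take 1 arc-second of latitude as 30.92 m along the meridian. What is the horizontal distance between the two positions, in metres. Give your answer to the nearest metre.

Δφ = 13.7396° − 13.7350° = +0.0046°; Δλ = -7.8701° − -7.8670° = -0.0031°.
1° of latitude = 3600 × 30.92 = 111312 m.
ΔN = Δφ × 111312 = 512.0 m; ΔE = Δλ × 111312 × cos(13.7350°) = -0.0031 × 111312 × 0.971404 = -335.2 m.
Distance = √(ΔE² + ΔN²) = √((-335.2)² + 512.0²) = 612.0 m.

612 m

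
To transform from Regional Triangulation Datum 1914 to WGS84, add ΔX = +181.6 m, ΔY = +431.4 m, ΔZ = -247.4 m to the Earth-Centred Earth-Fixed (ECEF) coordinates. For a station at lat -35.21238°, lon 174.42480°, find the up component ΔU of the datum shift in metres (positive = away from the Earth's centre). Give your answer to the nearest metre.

The local up (radial) axis is (cos φ cos λ, cos φ sin λ, sin φ), giving ΔU = -147.669 + 34.242 + 142.653 = 29.23 m.

ΔU = 29 m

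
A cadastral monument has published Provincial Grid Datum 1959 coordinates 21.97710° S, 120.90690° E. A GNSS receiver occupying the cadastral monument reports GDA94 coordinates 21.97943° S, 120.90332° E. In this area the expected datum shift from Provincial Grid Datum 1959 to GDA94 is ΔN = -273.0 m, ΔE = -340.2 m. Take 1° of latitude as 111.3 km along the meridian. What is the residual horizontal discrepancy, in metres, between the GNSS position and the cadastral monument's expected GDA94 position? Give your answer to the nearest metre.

32 m

Observed coordinate differences: Δφ = -0.00233°, Δλ = -0.00358°.
Converting to metres (1° lat = 111300 m, cos φ = 0.927334): observed ΔN = -259.3 m, observed ΔE = -369.5 m.
Subtracting the expected shift leaves a residual of -259.3 − (-273.0) = 13.7 m north and -369.5 − (-340.2) = -29.3 m east.
Residual distance = √(13.7² + (-29.3)²) = 32.3 m.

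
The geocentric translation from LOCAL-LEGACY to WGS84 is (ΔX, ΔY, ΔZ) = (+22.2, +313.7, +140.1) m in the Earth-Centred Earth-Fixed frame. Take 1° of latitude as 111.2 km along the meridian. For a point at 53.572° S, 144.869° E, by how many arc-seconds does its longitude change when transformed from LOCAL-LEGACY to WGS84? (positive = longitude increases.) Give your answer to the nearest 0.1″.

sin φ = -0.804604, cos φ = 0.593812, sin λ = 0.575448, cos λ = -0.817838.
East component: ΔE = −sin λ·ΔX + cos λ·ΔY = −(0.575448)(22.2) + (-0.817838)(313.7) = -269.33 m.
1° of latitude spans 111200 m; at latitude φ, 1° of longitude spans that × cos φ = 66031.9 m, so Δλ = -269.33 / 66031.9 × 3600 = -14.684″.

Δλ = -14.7″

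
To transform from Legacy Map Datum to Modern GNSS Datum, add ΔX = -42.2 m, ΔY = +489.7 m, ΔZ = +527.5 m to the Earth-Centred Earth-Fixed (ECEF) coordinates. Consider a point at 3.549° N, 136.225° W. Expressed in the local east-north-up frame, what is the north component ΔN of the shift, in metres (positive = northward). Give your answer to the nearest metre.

At φ = 3.549°, λ = -136.225°: sin φ = 0.061902, cos φ = 0.998082, sin λ = -0.691828, cos λ = -0.722062.
ΔN = −sin φ cos λ·ΔX − sin φ sin λ·ΔY + cos φ·ΔZ = −(0.061902)(-0.722062)(-42.2) − (0.061902)(-0.691828)(489.7) + (0.998082)(527.5) = 545.57 m.

ΔN = 546 m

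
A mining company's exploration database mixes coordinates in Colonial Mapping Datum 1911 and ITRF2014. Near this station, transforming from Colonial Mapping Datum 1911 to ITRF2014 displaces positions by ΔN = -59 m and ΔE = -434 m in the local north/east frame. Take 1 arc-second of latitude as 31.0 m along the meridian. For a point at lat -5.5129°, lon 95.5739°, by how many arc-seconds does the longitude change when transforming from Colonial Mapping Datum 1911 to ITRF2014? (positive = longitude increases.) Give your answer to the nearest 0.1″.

Δλ = -14.1″

At latitude -5.5129°, cos φ = 0.995375.
1″ of longitude at this latitude = 31.00 × cos φ = 30.8566 m, so Δλ = -434.0 / 30.8566 = -14.065″.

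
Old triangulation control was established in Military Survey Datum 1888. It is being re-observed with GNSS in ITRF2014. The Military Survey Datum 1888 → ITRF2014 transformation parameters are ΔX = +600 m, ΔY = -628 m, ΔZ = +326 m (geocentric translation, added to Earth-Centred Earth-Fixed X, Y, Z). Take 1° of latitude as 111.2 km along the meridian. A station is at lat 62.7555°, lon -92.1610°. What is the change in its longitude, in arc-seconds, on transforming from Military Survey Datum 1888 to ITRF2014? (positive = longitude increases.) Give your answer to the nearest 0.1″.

Δλ = 44.1″

sin φ = 0.889061, cos φ = 0.457789, sin λ = -0.999289, cos λ = -0.037708.
East component: ΔE = −sin λ·ΔX + cos λ·ΔY = −(-0.999289)(600) + (-0.037708)(-628) = 623.25 m.
1° of latitude spans 111200 m; at latitude φ, 1° of longitude spans that × cos φ = 50906.1 m, so Δλ = 623.25 / 50906.1 × 3600 = 44.076″.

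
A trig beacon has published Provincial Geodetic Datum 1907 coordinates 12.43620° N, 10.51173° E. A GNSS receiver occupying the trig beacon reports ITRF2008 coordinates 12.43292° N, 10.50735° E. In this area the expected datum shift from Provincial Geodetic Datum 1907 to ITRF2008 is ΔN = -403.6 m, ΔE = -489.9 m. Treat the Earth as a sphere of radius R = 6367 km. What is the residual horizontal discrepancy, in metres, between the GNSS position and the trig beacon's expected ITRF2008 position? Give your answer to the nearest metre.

42 m

Observed coordinate differences: Δφ = -0.00328°, Δλ = -0.00438°.
Converting to metres (1° lat = 111125 m, cos φ = 0.976536): observed ΔN = -364.5 m, observed ΔE = -475.3 m.
Subtracting the expected shift leaves a residual of -364.5 − (-403.6) = 39.1 m north and -475.3 − (-489.9) = 14.6 m east.
Residual distance = √(39.1² + 14.6²) = 41.7 m.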